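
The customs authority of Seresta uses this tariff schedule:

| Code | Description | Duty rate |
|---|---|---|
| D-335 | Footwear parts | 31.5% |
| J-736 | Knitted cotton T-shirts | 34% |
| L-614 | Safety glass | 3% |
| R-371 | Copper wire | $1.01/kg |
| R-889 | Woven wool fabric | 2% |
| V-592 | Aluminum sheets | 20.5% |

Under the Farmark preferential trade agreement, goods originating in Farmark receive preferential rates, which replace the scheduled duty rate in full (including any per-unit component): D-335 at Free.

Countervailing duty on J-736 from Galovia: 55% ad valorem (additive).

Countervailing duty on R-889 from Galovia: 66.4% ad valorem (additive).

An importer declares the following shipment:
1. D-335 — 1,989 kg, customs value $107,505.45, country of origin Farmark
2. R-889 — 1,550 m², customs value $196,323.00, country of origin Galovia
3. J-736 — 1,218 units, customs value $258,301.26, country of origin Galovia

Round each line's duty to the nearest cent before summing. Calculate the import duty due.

$364,173.05

Line 1 (D-335, Farmark, 1,989 kg, $107,505.45):
Base rate for D-335 is 31.5%.
Origin Farmark qualifies under the Seresta–Farmark agreement and D-335 is covered: preferential rate Free applies instead.
Duty = $107,505.45 × 0% = $0.00.
Line 2 (R-889, Galovia, 1,550 m², $196,323.00):
Base rate for R-889 is 2%.
Additional duty on R-889 from Galovia: +66.4%. Applied ad valorem rate: 2% + 66.4% = 68.4%.
Duty = $196,323.00 × 68.4% = $134,284.93.
Line 3 (J-736, Galovia, 1,218 units, $258,301.26):
Base rate for J-736 is 34%.
Additional duty on J-736 from Galovia: +55%. Applied ad valorem rate: 34% + 55% = 89%.
Duty = $258,301.26 × 89% = $229,888.12.
Total = $0.00 + $134,284.93 + $229,888.12 = $364,173.05.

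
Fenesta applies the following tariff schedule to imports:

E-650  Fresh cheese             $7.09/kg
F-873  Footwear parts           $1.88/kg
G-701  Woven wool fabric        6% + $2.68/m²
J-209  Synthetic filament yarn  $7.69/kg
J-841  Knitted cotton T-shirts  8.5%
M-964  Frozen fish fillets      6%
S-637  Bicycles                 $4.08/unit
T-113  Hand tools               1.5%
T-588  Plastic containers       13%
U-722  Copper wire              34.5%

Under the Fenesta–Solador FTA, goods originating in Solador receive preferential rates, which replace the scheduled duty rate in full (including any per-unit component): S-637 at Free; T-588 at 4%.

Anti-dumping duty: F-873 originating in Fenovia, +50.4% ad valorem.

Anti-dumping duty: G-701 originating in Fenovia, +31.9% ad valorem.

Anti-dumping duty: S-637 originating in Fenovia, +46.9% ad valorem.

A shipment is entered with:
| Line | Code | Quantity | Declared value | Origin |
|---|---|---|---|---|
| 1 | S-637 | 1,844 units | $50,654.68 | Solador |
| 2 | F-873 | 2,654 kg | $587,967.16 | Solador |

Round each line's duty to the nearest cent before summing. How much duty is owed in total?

Line 1 (S-637, Solador, 1,844 units, $50,654.68):
Base rate for S-637 is $4.08/unit.
Origin Solador qualifies under the Fenesta–Solador agreement and S-637 is covered: preferential rate Free applies instead.
The additional-duty order on S-637 targets Fenovia, not Solador; it does not apply.
Duty = $50,654.68 × 0% = $0.00.
Line 2 (F-873, Solador, 2,654 kg, $587,967.16):
Base rate for F-873 is $1.88/kg.
Origin Solador is the FTA partner but F-873 is not on the preference list; base rate stands.
The additional-duty order on F-873 targets Fenovia, not Solador; it does not apply.
Duty = 2,654 × $1.88 = $4,989.52.
Total = $0.00 + $4,989.52 = $4,989.52.

$4,989.52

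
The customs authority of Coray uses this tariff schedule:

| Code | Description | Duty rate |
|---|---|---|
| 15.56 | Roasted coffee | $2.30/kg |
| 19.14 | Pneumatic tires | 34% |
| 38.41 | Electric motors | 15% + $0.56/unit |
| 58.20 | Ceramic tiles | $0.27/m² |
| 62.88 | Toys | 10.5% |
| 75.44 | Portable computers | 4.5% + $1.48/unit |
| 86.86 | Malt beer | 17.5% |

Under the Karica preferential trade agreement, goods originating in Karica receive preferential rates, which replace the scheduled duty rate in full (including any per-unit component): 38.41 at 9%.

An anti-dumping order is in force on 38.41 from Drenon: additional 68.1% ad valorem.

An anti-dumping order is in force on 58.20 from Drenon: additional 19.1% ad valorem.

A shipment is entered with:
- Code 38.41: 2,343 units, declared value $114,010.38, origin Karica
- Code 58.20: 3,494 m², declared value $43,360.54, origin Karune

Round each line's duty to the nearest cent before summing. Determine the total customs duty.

$11,204.31

Line 1 (38.41, Karica, 2,343 units, $114,010.38):
Base rate for 38.41 is 15% + $0.56/unit.
Origin Karica qualifies under the Coray–Karica agreement and 38.41 is covered: preferential rate 9% applies instead.
The additional-duty order on 38.41 targets Drenon, not Karica; it does not apply.
Duty = $114,010.38 × 9% = $10,260.93.
Line 2 (58.20, Karune, 3,494 m², $43,360.54):
Base rate for 58.20 is $0.27/m².
The additional-duty order on 58.20 targets Drenon, not Karune; it does not apply.
Duty = 3,494 × $0.27 = $943.38.
Total = $10,260.93 + $943.38 = $11,204.31.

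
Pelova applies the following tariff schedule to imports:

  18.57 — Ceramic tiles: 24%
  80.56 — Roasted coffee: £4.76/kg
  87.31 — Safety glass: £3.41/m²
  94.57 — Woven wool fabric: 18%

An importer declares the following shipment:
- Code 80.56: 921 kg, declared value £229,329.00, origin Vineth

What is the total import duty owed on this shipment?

Line 1 (80.56, Vineth, 921 kg, £229,329.00):
Base rate for 80.56 is £4.76/kg.
Duty = 921 × £4.76 = £4,383.96.

£4,383.96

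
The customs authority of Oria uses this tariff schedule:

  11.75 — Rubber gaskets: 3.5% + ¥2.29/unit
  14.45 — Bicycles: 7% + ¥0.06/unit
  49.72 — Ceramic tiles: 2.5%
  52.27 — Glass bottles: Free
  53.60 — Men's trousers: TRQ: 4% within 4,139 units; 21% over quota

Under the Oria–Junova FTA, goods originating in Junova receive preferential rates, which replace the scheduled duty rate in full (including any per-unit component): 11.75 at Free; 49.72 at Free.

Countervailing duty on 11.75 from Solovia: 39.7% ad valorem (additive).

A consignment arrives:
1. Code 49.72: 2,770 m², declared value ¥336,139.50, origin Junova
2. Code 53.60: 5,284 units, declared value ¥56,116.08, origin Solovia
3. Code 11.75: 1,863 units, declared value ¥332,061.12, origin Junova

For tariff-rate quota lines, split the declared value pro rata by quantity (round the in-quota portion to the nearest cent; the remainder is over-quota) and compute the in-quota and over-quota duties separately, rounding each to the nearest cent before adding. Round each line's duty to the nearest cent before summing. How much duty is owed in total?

¥4,311.83

Line 1 (49.72, Junova, 2,770 m², ¥336,139.50):
Base rate for 49.72 is 2.5%.
Origin Junova qualifies under the Oria–Junova agreement and 49.72 is covered: preferential rate Free applies instead.
Duty = ¥336,139.50 × 0% = ¥0.00.
Line 2 (53.60, Solovia, 5,284 units, ¥56,116.08):
Code 53.60 is under a tariff-rate quota (threshold 4,139 units). In-quota: 4,139 units at 4%; over-quota: 1,145 units at 21%.
Pro-rata value split: in-quota = ¥56,116.08 × 4,139/5,284 = ¥43,956.18; over-quota = ¥56,116.08 − ¥43,956.18 = ¥12,159.90.
In-quota duty = ¥43,956.18 × 4% = ¥1,758.25. Over-quota duty = ¥12,159.90 × 21% = ¥2,553.58.
Line duty = ¥1,758.25 + ¥2,553.58 = ¥4,311.83.
Line 3 (11.75, Junova, 1,863 units, ¥332,061.12):
Base rate for 11.75 is 3.5% + ¥2.29/unit.
Origin Junova qualifies under the Oria–Junova agreement and 11.75 is covered: preferential rate Free applies instead.
The additional-duty order on 11.75 targets Solovia, not Junova; it does not apply.
Duty = ¥332,061.12 × 0% = ¥0.00.
Total = ¥0.00 + ¥4,311.83 + ¥0.00 = ¥4,311.83.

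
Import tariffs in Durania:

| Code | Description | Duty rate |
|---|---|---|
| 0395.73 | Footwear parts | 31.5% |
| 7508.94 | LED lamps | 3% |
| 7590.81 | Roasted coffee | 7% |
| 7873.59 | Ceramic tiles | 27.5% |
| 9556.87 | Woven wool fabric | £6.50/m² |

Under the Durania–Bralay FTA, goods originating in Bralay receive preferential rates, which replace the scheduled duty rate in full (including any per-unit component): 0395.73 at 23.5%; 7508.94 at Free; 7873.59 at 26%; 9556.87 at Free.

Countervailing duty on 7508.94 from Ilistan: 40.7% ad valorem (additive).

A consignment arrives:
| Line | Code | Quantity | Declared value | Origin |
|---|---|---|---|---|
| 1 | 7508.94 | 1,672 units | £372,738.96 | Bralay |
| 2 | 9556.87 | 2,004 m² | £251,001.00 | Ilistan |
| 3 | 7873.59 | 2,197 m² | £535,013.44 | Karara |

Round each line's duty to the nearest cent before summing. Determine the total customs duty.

Line 1 (7508.94, Bralay, 1,672 units, £372,738.96):
Base rate for 7508.94 is 3%.
Origin Bralay qualifies under the Durania–Bralay agreement and 7508.94 is covered: preferential rate Free applies instead.
The additional-duty order on 7508.94 targets Ilistan, not Bralay; it does not apply.
Duty = £372,738.96 × 0% = £0.00.
Line 2 (9556.87, Ilistan, 2,004 m², £251,001.00):
Base rate for 9556.87 is £6.50/m².
9556.87 has an FTA preferential rate, but origin Ilistan is not Bralay; base rate stands.
Duty = 2,004 × £6.50 = £13,026.00.
Line 3 (7873.59, Karara, 2,197 m², £535,013.44):
Base rate for 7873.59 is 27.5%.
7873.59 has an FTA preferential rate, but origin Karara is not Bralay; base rate stands.
Duty = £535,013.44 × 27.5% = £147,128.70.
Total = £0.00 + £13,026.00 + £147,128.70 = £160,154.70.

£160,154.70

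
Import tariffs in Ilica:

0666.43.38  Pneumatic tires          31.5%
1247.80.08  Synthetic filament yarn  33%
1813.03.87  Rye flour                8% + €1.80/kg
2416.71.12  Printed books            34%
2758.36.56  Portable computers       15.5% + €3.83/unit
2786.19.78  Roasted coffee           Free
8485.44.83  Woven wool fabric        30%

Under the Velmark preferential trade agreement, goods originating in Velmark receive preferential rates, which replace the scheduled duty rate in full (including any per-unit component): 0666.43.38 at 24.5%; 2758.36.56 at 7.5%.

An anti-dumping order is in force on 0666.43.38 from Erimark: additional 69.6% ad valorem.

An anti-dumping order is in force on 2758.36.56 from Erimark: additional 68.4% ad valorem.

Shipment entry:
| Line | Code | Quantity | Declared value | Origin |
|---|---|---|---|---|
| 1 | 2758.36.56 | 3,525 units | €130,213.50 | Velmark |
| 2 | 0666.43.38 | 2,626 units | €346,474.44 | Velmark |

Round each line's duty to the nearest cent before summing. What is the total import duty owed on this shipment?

€94,652.25

Line 1 (2758.36.56, Velmark, 3,525 units, €130,213.50):
Base rate for 2758.36.56 is 15.5% + €3.83/unit.
Origin Velmark qualifies under the Ilica–Velmark agreement and 2758.36.56 is covered: preferential rate 7.5% applies instead.
The additional-duty order on 2758.36.56 targets Erimark, not Velmark; it does not apply.
Duty = €130,213.50 × 7.5% = €9,766.01.
Line 2 (0666.43.38, Velmark, 2,626 units, €346,474.44):
Base rate for 0666.43.38 is 31.5%.
Origin Velmark qualifies under the Ilica–Velmark agreement and 0666.43.38 is covered: preferential rate 24.5% applies instead.
The additional-duty order on 0666.43.38 targets Erimark, not Velmark; it does not apply.
Duty = €346,474.44 × 24.5% = €84,886.24.
Total = €9,766.01 + €84,886.24 = €94,652.25.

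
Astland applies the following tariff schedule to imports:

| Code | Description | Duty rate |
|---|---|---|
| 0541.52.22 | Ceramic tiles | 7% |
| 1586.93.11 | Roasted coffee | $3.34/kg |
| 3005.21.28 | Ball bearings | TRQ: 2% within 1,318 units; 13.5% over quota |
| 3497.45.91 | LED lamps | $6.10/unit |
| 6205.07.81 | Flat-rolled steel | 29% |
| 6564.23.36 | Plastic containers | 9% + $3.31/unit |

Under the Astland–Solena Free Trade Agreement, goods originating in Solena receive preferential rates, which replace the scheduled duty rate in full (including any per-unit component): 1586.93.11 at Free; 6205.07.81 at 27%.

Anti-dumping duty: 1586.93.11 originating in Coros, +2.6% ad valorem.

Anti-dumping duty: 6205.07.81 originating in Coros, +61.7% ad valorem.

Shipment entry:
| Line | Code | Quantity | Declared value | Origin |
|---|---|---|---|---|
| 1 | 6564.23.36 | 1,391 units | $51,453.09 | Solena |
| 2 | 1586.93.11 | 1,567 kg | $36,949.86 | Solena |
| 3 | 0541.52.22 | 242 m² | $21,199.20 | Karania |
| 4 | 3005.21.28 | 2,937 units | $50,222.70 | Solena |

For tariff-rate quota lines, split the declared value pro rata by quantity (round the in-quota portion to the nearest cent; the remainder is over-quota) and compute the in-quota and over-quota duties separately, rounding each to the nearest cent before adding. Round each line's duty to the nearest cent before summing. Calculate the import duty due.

$14,907.15

Line 1 (6564.23.36, Solena, 1,391 units, $51,453.09):
Base rate for 6564.23.36 is 9% + $3.31/unit.
Origin Solena is the FTA partner but 6564.23.36 is not on the preference list; base rate stands.
Duty = $51,453.09 × 9% + 1,391 × $3.31 = $9,234.99.
Line 2 (1586.93.11, Solena, 1,567 kg, $36,949.86):
Base rate for 1586.93.11 is $3.34/kg.
Origin Solena qualifies under the Astland–Solena agreement and 1586.93.11 is covered: preferential rate Free applies instead.
The additional-duty order on 1586.93.11 targets Coros, not Solena; it does not apply.
Duty = $36,949.86 × 0% = $0.00.
Line 3 (0541.52.22, Karania, 242 m², $21,199.20):
Base rate for 0541.52.22 is 7%.
Duty = $21,199.20 × 7% = $1,483.94.
Line 4 (3005.21.28, Solena, 2,937 units, $50,222.70):
Code 3005.21.28 is under a tariff-rate quota (threshold 1,318 units). In-quota: 1,318 units at 2%; over-quota: 1,619 units at 13.5%.
Pro-rata value split: in-quota = $50,222.70 × 1,318/2,937 = $22,537.80; over-quota = $50,222.70 − $22,537.80 = $27,684.90.
In-quota duty = $22,537.80 × 2% = $450.76. Over-quota duty = $27,684.90 × 13.5% = $3,737.46.
Line duty = $450.76 + $3,737.46 = $4,188.22.
Total = $9,234.99 + $0.00 + $1,483.94 + $4,188.22 = $14,907.15.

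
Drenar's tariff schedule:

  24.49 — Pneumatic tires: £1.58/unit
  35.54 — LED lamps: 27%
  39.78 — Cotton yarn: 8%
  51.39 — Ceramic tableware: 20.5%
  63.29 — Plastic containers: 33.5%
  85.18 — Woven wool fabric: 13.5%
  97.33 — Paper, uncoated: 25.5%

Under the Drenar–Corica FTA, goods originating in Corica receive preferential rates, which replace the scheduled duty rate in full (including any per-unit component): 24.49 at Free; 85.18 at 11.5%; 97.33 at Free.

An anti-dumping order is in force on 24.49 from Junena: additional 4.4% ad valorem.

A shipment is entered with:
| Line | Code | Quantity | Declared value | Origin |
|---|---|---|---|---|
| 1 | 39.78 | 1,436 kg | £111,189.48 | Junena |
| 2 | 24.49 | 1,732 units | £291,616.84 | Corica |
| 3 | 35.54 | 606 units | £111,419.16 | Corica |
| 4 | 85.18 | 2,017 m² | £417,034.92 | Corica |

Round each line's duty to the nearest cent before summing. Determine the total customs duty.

£86,937.35

Line 1 (39.78, Junena, 1,436 kg, £111,189.48):
Base rate for 39.78 is 8%.
Duty = £111,189.48 × 8% = £8,895.16.
Line 2 (24.49, Corica, 1,732 units, £291,616.84):
Base rate for 24.49 is £1.58/unit.
Origin Corica qualifies under the Drenar–Corica agreement and 24.49 is covered: preferential rate Free applies instead.
The additional-duty order on 24.49 targets Junena, not Corica; it does not apply.
Duty = £291,616.84 × 0% = £0.00.
Line 3 (35.54, Corica, 606 units, £111,419.16):
Base rate for 35.54 is 27%.
Origin Corica is the FTA partner but 35.54 is not on the preference list; base rate stands.
Duty = £111,419.16 × 27% = £30,083.17.
Line 4 (85.18, Corica, 2,017 m², £417,034.92):
Base rate for 85.18 is 13.5%.
Origin Corica qualifies under the Drenar–Corica agreement and 85.18 is covered: preferential rate 11.5% applies instead.
Duty = £417,034.92 × 11.5% = £47,959.02.
Total = £8,895.16 + £0.00 + £30,083.17 + £47,959.02 = £86,937.35.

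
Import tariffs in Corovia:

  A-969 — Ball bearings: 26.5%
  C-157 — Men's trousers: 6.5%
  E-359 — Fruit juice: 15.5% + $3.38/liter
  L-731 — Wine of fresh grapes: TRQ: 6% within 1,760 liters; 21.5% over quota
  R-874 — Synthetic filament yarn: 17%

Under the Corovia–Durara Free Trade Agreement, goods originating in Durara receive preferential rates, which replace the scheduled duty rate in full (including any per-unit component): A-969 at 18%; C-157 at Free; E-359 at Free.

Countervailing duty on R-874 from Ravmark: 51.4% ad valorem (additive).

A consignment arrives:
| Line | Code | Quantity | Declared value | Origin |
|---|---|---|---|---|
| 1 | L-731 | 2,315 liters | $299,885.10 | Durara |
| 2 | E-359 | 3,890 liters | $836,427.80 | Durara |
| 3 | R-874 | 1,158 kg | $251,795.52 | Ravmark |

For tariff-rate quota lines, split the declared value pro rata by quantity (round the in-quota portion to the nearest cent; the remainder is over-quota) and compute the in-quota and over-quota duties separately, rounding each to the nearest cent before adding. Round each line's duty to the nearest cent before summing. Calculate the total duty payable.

$201,364.92

Line 1 (L-731, Durara, 2,315 liters, $299,885.10):
Code L-731 is under a tariff-rate quota (threshold 1,760 liters). In-quota: 1,760 liters at 6%; over-quota: 555 liters at 21.5%.
Pro-rata value split: in-quota = $299,885.10 × 1,760/2,315 = $227,990.40; over-quota = $299,885.10 − $227,990.40 = $71,894.70.
In-quota duty = $227,990.40 × 6% = $13,679.42. Over-quota duty = $71,894.70 × 21.5% = $15,457.36.
Line duty = $13,679.42 + $15,457.36 = $29,136.78.
Line 2 (E-359, Durara, 3,890 liters, $836,427.80):
Base rate for E-359 is 15.5% + $3.38/liter.
Origin Durara qualifies under the Corovia–Durara agreement and E-359 is covered: preferential rate Free applies instead.
Duty = $836,427.80 × 0% = $0.00.
Line 3 (R-874, Ravmark, 1,158 kg, $251,795.52):
Base rate for R-874 is 17%.
Additional duty on R-874 from Ravmark: +51.4%. Applied ad valorem rate: 17% + 51.4% = 68.4%.
Duty = $251,795.52 × 68.4% = $172,228.14.
Total = $29,136.78 + $0.00 + $172,228.14 = $201,364.92.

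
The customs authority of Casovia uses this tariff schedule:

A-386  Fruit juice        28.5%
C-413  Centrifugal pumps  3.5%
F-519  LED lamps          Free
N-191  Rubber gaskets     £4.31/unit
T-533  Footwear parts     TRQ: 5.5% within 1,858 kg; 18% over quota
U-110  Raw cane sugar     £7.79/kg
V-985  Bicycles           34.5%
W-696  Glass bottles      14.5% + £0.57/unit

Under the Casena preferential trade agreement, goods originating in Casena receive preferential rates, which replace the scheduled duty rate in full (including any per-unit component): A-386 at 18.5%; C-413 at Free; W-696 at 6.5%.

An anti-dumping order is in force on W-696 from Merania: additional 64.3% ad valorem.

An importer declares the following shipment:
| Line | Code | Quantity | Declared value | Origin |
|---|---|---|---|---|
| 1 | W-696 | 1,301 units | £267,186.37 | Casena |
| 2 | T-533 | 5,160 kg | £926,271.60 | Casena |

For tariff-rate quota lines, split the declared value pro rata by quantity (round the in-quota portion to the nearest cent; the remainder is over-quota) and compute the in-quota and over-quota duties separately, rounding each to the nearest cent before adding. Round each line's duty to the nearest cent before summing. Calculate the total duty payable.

£142,404.80

Line 1 (W-696, Casena, 1,301 units, £267,186.37):
Base rate for W-696 is 14.5% + £0.57/unit.
Origin Casena qualifies under the Casovia–Casena agreement and W-696 is covered: preferential rate 6.5% applies instead.
The additional-duty order on W-696 targets Merania, not Casena; it does not apply.
Duty = £267,186.37 × 6.5% = £17,367.11.
Line 2 (T-533, Casena, 5,160 kg, £926,271.60):
Code T-533 is under a tariff-rate quota (threshold 1,858 kg). In-quota: 1,858 kg at 5.5%; over-quota: 3,302 kg at 18%.
Pro-rata value split: in-quota = £926,271.60 × 1,858/5,160 = £333,529.58; over-quota = £926,271.60 − £333,529.58 = £592,742.02.
In-quota duty = £333,529.58 × 5.5% = £18,344.13. Over-quota duty = £592,742.02 × 18% = £106,693.56.
Line duty = £18,344.13 + £106,693.56 = £125,037.69.
Total = £17,367.11 + £125,037.69 = £142,404.80.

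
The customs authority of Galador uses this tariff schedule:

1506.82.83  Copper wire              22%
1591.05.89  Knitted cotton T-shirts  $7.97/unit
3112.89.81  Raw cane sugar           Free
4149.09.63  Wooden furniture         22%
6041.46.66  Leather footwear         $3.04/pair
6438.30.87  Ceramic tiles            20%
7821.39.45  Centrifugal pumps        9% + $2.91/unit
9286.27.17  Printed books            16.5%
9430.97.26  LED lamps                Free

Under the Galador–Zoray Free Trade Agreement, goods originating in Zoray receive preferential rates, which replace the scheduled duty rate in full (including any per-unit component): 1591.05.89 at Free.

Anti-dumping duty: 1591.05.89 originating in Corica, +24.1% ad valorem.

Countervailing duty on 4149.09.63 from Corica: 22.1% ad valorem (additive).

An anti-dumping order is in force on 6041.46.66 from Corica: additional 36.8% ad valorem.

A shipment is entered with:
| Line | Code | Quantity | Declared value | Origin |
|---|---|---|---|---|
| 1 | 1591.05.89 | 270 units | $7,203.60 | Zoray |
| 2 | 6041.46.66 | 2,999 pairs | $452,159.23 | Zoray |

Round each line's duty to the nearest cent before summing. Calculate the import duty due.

$9,116.96

Line 1 (1591.05.89, Zoray, 270 units, $7,203.60):
Base rate for 1591.05.89 is $7.97/unit.
Origin Zoray qualifies under the Galador–Zoray agreement and 1591.05.89 is covered: preferential rate Free applies instead.
The additional-duty order on 1591.05.89 targets Corica, not Zoray; it does not apply.
Duty = $7,203.60 × 0% = $0.00.
Line 2 (6041.46.66, Zoray, 2,999 pairs, $452,159.23):
Base rate for 6041.46.66 is $3.04/pair.
Origin Zoray is the FTA partner but 6041.46.66 is not on the preference list; base rate stands.
The additional-duty order on 6041.46.66 targets Corica, not Zoray; it does not apply.
Duty = 2,999 × $3.04 = $9,116.96.
Total = $0.00 + $9,116.96 = $9,116.96.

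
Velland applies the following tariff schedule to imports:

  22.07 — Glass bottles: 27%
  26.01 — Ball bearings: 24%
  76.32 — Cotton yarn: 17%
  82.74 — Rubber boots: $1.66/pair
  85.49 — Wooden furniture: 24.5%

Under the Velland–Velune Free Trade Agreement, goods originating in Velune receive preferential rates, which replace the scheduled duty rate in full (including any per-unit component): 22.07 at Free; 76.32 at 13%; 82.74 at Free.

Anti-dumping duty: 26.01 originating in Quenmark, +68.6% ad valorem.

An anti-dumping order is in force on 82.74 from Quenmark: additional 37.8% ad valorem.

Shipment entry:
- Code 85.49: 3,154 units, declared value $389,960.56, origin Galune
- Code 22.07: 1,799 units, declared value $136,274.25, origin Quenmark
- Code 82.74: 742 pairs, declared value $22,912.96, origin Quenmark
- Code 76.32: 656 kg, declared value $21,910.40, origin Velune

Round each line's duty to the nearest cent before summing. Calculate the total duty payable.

$145,075.56

Line 1 (85.49, Galune, 3,154 units, $389,960.56):
Base rate for 85.49 is 24.5%.
Duty = $389,960.56 × 24.5% = $95,540.34.
Line 2 (22.07, Quenmark, 1,799 units, $136,274.25):
Base rate for 22.07 is 27%.
22.07 has an FTA preferential rate, but origin Quenmark is not Velune; base rate stands.
Duty = $136,274.25 × 27% = $36,794.05.
Line 3 (82.74, Quenmark, 742 pairs, $22,912.96):
Base rate for 82.74 is $1.66/pair.
82.74 has an FTA preferential rate, but origin Quenmark is not Velune; base rate stands.
Additional duty on 82.74 from Quenmark: +37.8% ad valorem. Applied ad valorem rate = 37.8%.
Duty = $22,912.96 × 37.8% + 742 × $1.66 = $9,892.82.
Line 4 (76.32, Velune, 656 kg, $21,910.40):
Base rate for 76.32 is 17%.
Origin Velune qualifies under the Velland–Velune agreement and 76.32 is covered: preferential rate 13% applies instead.
Duty = $21,910.40 × 13% = $2,848.35.
Total = $95,540.34 + $36,794.05 + $9,892.82 + $2,848.35 = $145,075.56.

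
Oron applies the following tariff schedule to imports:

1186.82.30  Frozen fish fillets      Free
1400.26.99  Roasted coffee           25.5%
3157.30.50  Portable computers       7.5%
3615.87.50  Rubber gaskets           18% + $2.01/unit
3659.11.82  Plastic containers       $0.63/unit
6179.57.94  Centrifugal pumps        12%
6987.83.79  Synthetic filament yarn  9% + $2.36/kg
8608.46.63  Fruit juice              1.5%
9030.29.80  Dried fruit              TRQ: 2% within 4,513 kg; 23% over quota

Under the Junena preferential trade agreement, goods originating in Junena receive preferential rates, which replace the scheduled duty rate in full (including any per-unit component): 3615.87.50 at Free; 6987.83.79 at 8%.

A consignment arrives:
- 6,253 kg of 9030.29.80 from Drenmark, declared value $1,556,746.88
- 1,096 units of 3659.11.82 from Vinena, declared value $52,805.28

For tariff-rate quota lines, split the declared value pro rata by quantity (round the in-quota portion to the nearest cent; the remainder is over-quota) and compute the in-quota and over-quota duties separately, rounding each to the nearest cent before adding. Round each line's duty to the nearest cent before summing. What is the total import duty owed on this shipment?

$122,795.40

Line 1 (9030.29.80, Drenmark, 6,253 kg, $1,556,746.88):
Code 9030.29.80 is under a tariff-rate quota (threshold 4,513 kg). In-quota: 4,513 kg at 2%; over-quota: 1,740 kg at 23%.
Pro-rata value split: in-quota = $1,556,746.88 × 4,513/6,253 = $1,123,556.48; over-quota = $1,556,746.88 − $1,123,556.48 = $433,190.40.
In-quota duty = $1,123,556.48 × 2% = $22,471.13. Over-quota duty = $433,190.40 × 23% = $99,633.79.
Line duty = $22,471.13 + $99,633.79 = $122,104.92.
Line 2 (3659.11.82, Vinena, 1,096 units, $52,805.28):
Base rate for 3659.11.82 is $0.63/unit.
Duty = 1,096 × $0.63 = $690.48.
Total = $122,104.92 + $690.48 = $122,795.40.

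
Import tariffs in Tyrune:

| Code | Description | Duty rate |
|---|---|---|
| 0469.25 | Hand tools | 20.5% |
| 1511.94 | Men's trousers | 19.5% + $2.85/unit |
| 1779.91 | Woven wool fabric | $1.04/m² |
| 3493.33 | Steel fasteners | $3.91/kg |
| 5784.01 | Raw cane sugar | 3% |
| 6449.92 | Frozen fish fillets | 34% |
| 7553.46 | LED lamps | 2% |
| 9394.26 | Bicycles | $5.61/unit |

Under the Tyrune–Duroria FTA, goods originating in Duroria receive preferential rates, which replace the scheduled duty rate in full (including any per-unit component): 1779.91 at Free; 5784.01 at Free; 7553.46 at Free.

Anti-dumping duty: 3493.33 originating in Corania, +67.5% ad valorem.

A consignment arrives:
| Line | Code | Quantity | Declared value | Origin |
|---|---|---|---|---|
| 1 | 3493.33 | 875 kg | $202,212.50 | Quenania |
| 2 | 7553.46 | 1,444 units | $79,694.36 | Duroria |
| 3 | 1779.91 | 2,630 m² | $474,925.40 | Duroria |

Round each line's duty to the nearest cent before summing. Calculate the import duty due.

$3,421.25

Line 1 (3493.33, Quenania, 875 kg, $202,212.50):
Base rate for 3493.33 is $3.91/kg.
The additional-duty order on 3493.33 targets Corania, not Quenania; it does not apply.
Duty = 875 × $3.91 = $3,421.25.
Line 2 (7553.46, Duroria, 1,444 units, $79,694.36):
Base rate for 7553.46 is 2%.
Origin Duroria qualifies under the Tyrune–Duroria agreement and 7553.46 is covered: preferential rate Free applies instead.
Duty = $79,694.36 × 0% = $0.00.
Line 3 (1779.91, Duroria, 2,630 m², $474,925.40):
Base rate for 1779.91 is $1.04/m².
Origin Duroria qualifies under the Tyrune–Duroria agreement and 1779.91 is covered: preferential rate Free applies instead.
Duty = $474,925.40 × 0% = $0.00.
Total = $3,421.25 + $0.00 + $0.00 = $3,421.25.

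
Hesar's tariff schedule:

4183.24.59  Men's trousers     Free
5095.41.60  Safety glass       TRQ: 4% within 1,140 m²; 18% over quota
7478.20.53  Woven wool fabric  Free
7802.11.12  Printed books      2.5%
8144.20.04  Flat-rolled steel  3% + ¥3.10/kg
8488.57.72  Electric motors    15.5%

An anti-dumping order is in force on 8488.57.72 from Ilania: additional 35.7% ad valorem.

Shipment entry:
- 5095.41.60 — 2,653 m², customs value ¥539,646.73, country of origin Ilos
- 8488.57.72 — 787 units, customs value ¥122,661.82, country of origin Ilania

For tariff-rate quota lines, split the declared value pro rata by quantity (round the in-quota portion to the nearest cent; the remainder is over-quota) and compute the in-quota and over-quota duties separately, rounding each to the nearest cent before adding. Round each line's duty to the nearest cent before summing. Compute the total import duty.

¥127,475.03

Line 1 (5095.41.60, Ilos, 2,653 m², ¥539,646.73):
Code 5095.41.60 is under a tariff-rate quota (threshold 1,140 m²). In-quota: 1,140 m² at 4%; over-quota: 1,513 m² at 18%.
Pro-rata value split: in-quota = ¥539,646.73 × 1,140/2,653 = ¥231,887.40; over-quota = ¥539,646.73 − ¥231,887.40 = ¥307,759.33.
In-quota duty = ¥231,887.40 × 4% = ¥9,275.50. Over-quota duty = ¥307,759.33 × 18% = ¥55,396.68.
Line duty = ¥9,275.50 + ¥55,396.68 = ¥64,672.18.
Line 2 (8488.57.72, Ilania, 787 units, ¥122,661.82):
Base rate for 8488.57.72 is 15.5%.
Additional duty on 8488.57.72 from Ilania: +35.7%. Applied ad valorem rate: 15.5% + 35.7% = 51.2%.
Duty = ¥122,661.82 × 51.2% = ¥62,802.85.
Total = ¥64,672.18 + ¥62,802.85 = ¥127,475.03.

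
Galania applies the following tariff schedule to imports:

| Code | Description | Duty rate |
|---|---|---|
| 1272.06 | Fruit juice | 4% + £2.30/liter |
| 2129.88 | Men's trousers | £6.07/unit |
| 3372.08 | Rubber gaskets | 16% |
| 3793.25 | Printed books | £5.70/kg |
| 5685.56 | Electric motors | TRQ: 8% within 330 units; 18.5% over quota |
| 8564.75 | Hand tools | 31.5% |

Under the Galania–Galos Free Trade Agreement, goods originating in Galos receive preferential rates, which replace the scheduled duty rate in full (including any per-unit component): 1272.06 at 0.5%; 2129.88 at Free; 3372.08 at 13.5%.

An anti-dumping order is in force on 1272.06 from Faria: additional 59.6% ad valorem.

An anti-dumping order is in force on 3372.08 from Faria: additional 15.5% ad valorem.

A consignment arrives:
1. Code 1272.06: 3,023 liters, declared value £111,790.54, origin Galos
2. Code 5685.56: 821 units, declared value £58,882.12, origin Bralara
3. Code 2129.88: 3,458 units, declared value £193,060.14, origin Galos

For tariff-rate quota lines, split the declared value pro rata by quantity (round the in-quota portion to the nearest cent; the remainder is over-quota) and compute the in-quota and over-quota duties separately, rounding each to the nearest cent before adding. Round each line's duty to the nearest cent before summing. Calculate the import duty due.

£8,967.05

Line 1 (1272.06, Galos, 3,023 liters, £111,790.54):
Base rate for 1272.06 is 4% + £2.30/liter.
Origin Galos qualifies under the Galania–Galos agreement and 1272.06 is covered: preferential rate 0.5% applies instead.
The additional-duty order on 1272.06 targets Faria, not Galos; it does not apply.
Duty = £111,790.54 × 0.5% = £558.95.
Line 2 (5685.56, Bralara, 821 units, £58,882.12):
Code 5685.56 is under a tariff-rate quota (threshold 330 units). In-quota: 330 units at 8%; over-quota: 491 units at 18.5%.
Pro-rata value split: in-quota = £58,882.12 × 330/821 = £23,667.60; over-quota = £58,882.12 − £23,667.60 = £35,214.52.
In-quota duty = £23,667.60 × 8% = £1,893.41. Over-quota duty = £35,214.52 × 18.5% = £6,514.69.
Line duty = £1,893.41 + £6,514.69 = £8,408.10.
Line 3 (2129.88, Galos, 3,458 units, £193,060.14):
Base rate for 2129.88 is £6.07/unit.
Origin Galos qualifies under the Galania–Galos agreement and 2129.88 is covered: preferential rate Free applies instead.
Duty = £193,060.14 × 0% = £0.00.
Total = £558.95 + £8,408.10 + £0.00 = £8,967.05.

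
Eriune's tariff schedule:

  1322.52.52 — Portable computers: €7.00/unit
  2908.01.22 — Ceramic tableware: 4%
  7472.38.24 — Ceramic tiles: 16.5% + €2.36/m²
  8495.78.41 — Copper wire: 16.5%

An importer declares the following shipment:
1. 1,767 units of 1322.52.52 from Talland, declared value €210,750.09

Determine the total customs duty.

€12,369.00

Line 1 (1322.52.52, Talland, 1,767 units, €210,750.09):
Base rate for 1322.52.52 is €7.00/unit.
Duty = 1,767 × €7.00 = €12,369.00.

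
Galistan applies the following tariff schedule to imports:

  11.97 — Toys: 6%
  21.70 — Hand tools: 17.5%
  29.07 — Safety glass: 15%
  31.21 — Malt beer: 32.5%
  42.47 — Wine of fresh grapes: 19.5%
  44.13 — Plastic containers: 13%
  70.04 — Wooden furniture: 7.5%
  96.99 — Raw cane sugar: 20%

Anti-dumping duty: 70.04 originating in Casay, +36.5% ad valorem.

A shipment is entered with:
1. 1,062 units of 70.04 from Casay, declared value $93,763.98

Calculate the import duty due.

Line 1 (70.04, Casay, 1,062 units, $93,763.98):
Base rate for 70.04 is 7.5%.
Additional duty on 70.04 from Casay: +36.5%. Applied ad valorem rate: 7.5% + 36.5% = 44%.
Duty = $93,763.98 × 44% = $41,256.15.

$41,256.15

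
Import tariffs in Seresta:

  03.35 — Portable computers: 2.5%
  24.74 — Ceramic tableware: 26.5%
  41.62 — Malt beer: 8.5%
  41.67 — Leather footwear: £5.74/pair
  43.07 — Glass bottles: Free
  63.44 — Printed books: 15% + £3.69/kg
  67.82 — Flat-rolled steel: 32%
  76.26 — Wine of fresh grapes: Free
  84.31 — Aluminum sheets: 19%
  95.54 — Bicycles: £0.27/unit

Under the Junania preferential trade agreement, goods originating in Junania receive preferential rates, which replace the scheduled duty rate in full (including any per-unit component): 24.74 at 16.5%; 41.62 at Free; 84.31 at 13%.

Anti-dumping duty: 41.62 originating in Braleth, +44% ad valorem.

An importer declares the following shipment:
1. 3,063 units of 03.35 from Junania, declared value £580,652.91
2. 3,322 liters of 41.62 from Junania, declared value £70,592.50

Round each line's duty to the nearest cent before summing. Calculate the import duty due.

Line 1 (03.35, Junania, 3,063 units, £580,652.91):
Base rate for 03.35 is 2.5%.
Origin Junania is the FTA partner but 03.35 is not on the preference list; base rate stands.
Duty = £580,652.91 × 2.5% = £14,516.32.
Line 2 (41.62, Junania, 3,322 liters, £70,592.50):
Base rate for 41.62 is 8.5%.
Origin Junania qualifies under the Seresta–Junania agreement and 41.62 is covered: preferential rate Free applies instead.
The additional-duty order on 41.62 targets Braleth, not Junania; it does not apply.
Duty = £70,592.50 × 0% = £0.00.
Total = £14,516.32 + £0.00 = £14,516.32.

£14,516.32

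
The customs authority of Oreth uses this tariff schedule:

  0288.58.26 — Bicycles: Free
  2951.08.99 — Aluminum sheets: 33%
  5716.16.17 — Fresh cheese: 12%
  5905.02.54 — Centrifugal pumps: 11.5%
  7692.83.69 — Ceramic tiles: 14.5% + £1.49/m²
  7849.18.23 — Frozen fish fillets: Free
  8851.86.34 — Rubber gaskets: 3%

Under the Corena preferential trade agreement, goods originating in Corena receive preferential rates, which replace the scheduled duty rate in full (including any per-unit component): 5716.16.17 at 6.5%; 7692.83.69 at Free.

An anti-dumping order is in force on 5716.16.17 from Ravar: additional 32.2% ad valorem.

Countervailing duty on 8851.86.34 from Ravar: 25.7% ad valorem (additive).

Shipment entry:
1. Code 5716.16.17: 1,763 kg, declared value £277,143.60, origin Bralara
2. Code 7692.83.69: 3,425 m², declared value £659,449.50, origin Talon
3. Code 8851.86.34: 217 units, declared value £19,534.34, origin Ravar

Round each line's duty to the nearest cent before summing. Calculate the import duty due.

£139,587.02

Line 1 (5716.16.17, Bralara, 1,763 kg, £277,143.60):
Base rate for 5716.16.17 is 12%.
5716.16.17 has an FTA preferential rate, but origin Bralara is not Corena; base rate stands.
The additional-duty order on 5716.16.17 targets Ravar, not Bralara; it does not apply.
Duty = £277,143.60 × 12% = £33,257.23.
Line 2 (7692.83.69, Talon, 3,425 m², £659,449.50):
Base rate for 7692.83.69 is 14.5% + £1.49/m².
7692.83.69 has an FTA preferential rate, but origin Talon is not Corena; base rate stands.
Duty = £659,449.50 × 14.5% + 3,425 × £1.49 = £100,723.43.
Line 3 (8851.86.34, Ravar, 217 units, £19,534.34):
Base rate for 8851.86.34 is 3%.
Additional duty on 8851.86.34 from Ravar: +25.7%. Applied ad valorem rate: 3% + 25.7% = 28.7%.
Duty = £19,534.34 × 28.7% = £5,606.36.
Total = £33,257.23 + £100,723.43 + £5,606.36 = £139,587.02.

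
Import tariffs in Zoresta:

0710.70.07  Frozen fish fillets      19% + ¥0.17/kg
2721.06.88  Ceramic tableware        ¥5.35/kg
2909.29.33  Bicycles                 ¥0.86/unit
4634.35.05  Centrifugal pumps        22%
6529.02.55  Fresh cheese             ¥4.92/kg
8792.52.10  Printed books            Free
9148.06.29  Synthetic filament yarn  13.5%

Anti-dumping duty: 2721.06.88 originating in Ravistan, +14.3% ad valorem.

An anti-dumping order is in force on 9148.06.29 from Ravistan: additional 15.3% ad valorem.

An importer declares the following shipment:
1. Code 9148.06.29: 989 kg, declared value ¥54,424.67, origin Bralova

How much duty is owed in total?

¥7,347.33

Line 1 (9148.06.29, Bralova, 989 kg, ¥54,424.67):
Base rate for 9148.06.29 is 13.5%.
The additional-duty order on 9148.06.29 targets Ravistan, not Bralova; it does not apply.
Duty = ¥54,424.67 × 13.5% = ¥7,347.33.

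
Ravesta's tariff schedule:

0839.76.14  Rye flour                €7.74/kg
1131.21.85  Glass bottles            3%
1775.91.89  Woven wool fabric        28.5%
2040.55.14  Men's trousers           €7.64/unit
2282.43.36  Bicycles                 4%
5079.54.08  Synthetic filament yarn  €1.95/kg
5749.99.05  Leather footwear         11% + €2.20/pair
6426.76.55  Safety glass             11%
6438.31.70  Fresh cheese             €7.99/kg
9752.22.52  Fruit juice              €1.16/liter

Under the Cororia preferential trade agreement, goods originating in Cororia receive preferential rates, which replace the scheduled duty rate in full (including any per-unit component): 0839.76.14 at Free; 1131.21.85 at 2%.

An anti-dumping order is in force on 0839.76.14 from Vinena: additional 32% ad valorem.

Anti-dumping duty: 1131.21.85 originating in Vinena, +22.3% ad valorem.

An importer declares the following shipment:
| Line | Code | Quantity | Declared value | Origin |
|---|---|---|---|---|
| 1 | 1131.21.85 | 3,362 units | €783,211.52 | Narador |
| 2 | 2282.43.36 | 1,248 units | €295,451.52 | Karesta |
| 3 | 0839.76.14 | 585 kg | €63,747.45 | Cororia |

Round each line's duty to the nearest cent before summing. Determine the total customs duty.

Line 1 (1131.21.85, Narador, 3,362 units, €783,211.52):
Base rate for 1131.21.85 is 3%.
1131.21.85 has an FTA preferential rate, but origin Narador is not Cororia; base rate stands.
The additional-duty order on 1131.21.85 targets Vinena, not Narador; it does not apply.
Duty = €783,211.52 × 3% = €23,496.35.
Line 2 (2282.43.36, Karesta, 1,248 units, €295,451.52):
Base rate for 2282.43.36 is 4%.
Duty = €295,451.52 × 4% = €11,818.06.
Line 3 (0839.76.14, Cororia, 585 kg, €63,747.45):
Base rate for 0839.76.14 is €7.74/kg.
Origin Cororia qualifies under the Ravesta–Cororia agreement and 0839.76.14 is covered: preferential rate Free applies instead.
The additional-duty order on 0839.76.14 targets Vinena, not Cororia; it does not apply.
Duty = €63,747.45 × 0% = €0.00.
Total = €23,496.35 + €11,818.06 + €0.00 = €35,314.41.

€35,314.41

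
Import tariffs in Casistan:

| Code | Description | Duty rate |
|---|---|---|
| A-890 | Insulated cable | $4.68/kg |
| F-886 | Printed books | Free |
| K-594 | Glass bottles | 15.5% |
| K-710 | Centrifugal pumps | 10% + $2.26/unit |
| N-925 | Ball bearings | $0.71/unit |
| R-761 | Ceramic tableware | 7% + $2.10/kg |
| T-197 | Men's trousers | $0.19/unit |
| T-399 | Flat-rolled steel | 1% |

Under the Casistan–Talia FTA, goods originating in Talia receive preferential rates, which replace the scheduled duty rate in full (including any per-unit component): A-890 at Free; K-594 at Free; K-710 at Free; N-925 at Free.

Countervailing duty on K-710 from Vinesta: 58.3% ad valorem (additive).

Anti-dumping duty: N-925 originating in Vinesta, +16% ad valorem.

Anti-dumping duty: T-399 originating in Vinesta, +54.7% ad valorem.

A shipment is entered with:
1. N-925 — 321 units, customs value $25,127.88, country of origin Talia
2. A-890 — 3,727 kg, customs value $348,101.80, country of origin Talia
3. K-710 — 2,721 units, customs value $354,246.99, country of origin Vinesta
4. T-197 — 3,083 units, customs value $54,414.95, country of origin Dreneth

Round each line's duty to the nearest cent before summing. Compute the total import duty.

$248,685.92

Line 1 (N-925, Talia, 321 units, $25,127.88):
Base rate for N-925 is $0.71/unit.
Origin Talia qualifies under the Casistan–Talia agreement and N-925 is covered: preferential rate Free applies instead.
The additional-duty order on N-925 targets Vinesta, not Talia; it does not apply.
Duty = $25,127.88 × 0% = $0.00.
Line 2 (A-890, Talia, 3,727 kg, $348,101.80):
Base rate for A-890 is $4.68/kg.
Origin Talia qualifies under the Casistan–Talia agreement and A-890 is covered: preferential rate Free applies instead.
Duty = $348,101.80 × 0% = $0.00.
Line 3 (K-710, Vinesta, 2,721 units, $354,246.99):
Base rate for K-710 is 10% + $2.26/unit.
K-710 has an FTA preferential rate, but origin Vinesta is not Talia; base rate stands.
Additional duty on K-710 from Vinesta: +58.3%. Applied ad valorem rate: 10% + 58.3% = 68.3%.
Duty = $354,246.99 × 68.3% + 2,721 × $2.26 = $248,100.15.
Line 4 (T-197, Dreneth, 3,083 units, $54,414.95):
Base rate for T-197 is $0.19/unit.
Duty = 3,083 × $0.19 = $585.77.
Total = $0.00 + $0.00 + $248,100.15 + $585.77 = $248,685.92.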